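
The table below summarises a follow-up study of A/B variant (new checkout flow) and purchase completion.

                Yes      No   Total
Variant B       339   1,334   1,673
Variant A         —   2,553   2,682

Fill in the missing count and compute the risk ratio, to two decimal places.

The missing cell is in the unexposed row: 2682 − 2553 = 129.
So a = 339, b = 1334, c = 129, d = 2553.
RR = [a/(a+b)] / [c/(c+d)] = (339/1673) / (129/2682) = 0.20263/0.04810 = 4.21282

4.21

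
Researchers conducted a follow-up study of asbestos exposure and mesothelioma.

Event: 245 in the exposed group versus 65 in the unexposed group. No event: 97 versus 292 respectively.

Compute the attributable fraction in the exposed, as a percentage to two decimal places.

74.58

From the description: a = 245, b = 97, c = 65, d = 292.
Risk in exposed = 245/342 = 0.71637; risk in unexposed = 65/357 = 0.18207.
RR = 0.71637/0.18207 = 3.93455
AR% = (RR − 1)/RR × 100 = (3.93455 − 1)/3.93455 × 100 = 74.5841%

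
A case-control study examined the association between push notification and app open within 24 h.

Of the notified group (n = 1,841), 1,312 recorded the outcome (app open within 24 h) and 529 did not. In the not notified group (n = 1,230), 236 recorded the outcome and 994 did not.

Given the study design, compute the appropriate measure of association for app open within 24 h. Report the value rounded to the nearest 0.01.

From the description: a = 1312, b = 529, c = 236, d = 994.
This is a case-control study: participants were sampled on outcome status, so risks in the source population cannot be estimated directly — relative risk is not valid here. The odds ratio is the appropriate measure.
OR = (a·d)/(b·c) = (1312 × 994) / (529 × 236) = 1304128 / 124844 = 10.44606

10.45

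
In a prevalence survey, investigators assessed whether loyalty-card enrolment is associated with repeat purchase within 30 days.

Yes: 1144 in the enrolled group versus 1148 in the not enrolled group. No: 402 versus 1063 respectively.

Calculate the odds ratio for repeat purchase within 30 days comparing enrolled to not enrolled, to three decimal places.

2.635

From the description: a = 1144, b = 402, c = 1148, d = 1063.
OR = (a·d)/(b·c) = (1144 × 1063) / (402 × 1148) = 1216072 / 461496 = 2.63507
The odds of repeat purchase within 30 days are about 2.64 times as high in the enrolled group.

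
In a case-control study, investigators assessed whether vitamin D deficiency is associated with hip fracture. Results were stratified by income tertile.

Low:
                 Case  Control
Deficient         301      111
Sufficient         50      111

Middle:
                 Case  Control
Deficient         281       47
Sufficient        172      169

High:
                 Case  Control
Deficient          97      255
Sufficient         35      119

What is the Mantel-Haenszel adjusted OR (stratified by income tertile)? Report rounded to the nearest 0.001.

3.860

OR_MH = Σ(aᵢdᵢ/nᵢ) / Σ(bᵢcᵢ/nᵢ), where nᵢ is the stratum total.
Stratum 1 (Low): n = 573; a·d/n = 301·111/573 = 58.3089; b·c/n = 111·50/573 = 9.6859
Stratum 2 (Middle): n = 669; a·d/n = 281·169/669 = 70.9851; b·c/n = 47·172/669 = 12.0837
Stratum 3 (High): n = 506; a·d/n = 97·119/506 = 22.8123; b·c/n = 255·35/506 = 17.6383
OR_MH = (58.3089 + 70.9851 + 22.8123) / (9.6859 + 12.0837 + 17.6383) = 152.1062 / 39.4079 = 3.85979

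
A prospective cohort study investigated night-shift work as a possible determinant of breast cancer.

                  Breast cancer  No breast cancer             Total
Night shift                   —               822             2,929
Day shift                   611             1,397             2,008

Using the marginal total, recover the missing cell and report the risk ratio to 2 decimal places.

The missing cell is in the exposed row: 2929 − 822 = 2107.
So a = 2107, b = 822, c = 611, d = 1397.
RR = [a/(a+b)] / [c/(c+d)] = (2107/2929) / (611/2008) = 0.71936/0.30428 = 2.36411

2.36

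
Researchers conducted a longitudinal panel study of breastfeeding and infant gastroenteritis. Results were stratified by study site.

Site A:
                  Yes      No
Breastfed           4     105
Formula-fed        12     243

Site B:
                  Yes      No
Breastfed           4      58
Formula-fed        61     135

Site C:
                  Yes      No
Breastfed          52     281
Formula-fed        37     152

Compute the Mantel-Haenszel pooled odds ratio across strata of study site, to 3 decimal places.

0.537

OR_MH = Σ(aᵢdᵢ/nᵢ) / Σ(bᵢcᵢ/nᵢ), where nᵢ is the stratum total.
Stratum 1 (Site A): n = 364; a·d/n = 4·243/364 = 2.6703; b·c/n = 105·12/364 = 3.4615
Stratum 2 (Site B): n = 258; a·d/n = 4·135/258 = 2.0930; b·c/n = 58·61/258 = 13.7132
Stratum 3 (Site C): n = 522; a·d/n = 52·152/522 = 15.1418; b·c/n = 281·37/522 = 19.9176
OR_MH = (2.6703 + 2.0930 + 15.1418) / (3.4615 + 13.7132 + 19.9176) = 19.9051 / 37.0923 = 0.53664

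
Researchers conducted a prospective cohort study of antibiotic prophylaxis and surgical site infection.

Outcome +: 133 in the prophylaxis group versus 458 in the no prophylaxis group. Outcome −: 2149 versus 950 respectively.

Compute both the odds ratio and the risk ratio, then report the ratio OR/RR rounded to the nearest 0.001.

0.716

From the description: a = 133, b = 2149, c = 458, d = 950.
OR = (133·950)/(2149·458) = 126350/984242 = 0.12837
Risk in exposed = 133/2282 = 0.05828; risk in unexposed = 458/1408 = 0.32528; RR = 0.17917
OR/RR = 0.12837 / 0.17917 = 0.71647
The outcome is not rare, so the OR lies further from 1 than the RR.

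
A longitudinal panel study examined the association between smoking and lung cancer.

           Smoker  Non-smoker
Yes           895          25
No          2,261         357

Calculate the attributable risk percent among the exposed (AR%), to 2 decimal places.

Reading the table with exposure as columns: a = 895 (Smoker, case), b = 2261 (Smoker, non-case), c = 25 (Non-smoker, case), d = 357.
Risk in exposed = 895/3156 = 0.28359; risk in unexposed = 25/382 = 0.06545.
RR = 0.28359/0.06545 = 4.33321
AR% = (RR − 1)/RR × 100 = (4.33321 − 1)/4.33321 × 100 = 76.9224%

76.92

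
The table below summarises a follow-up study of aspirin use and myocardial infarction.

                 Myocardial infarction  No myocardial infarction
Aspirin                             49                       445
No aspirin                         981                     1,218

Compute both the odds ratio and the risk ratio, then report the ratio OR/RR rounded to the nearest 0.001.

0.615

Cells: a = 49, b = 445, c = 981, d = 1218.
OR = (49·1218)/(445·981) = 59682/436545 = 0.13671
Risk in exposed = 49/494 = 0.09919; risk in unexposed = 981/2199 = 0.44611; RR = 0.22234
OR/RR = 0.13671 / 0.22234 = 0.61488
The outcome is not rare, so the OR lies further from 1 than the RR.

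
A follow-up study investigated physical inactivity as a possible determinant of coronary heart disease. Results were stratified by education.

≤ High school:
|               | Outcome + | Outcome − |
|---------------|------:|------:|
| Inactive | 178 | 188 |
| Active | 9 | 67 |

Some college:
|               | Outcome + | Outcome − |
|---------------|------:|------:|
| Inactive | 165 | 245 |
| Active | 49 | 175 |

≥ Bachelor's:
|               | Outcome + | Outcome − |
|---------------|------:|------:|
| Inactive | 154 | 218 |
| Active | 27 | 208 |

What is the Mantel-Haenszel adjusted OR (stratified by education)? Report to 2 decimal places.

OR_MH = Σ(aᵢdᵢ/nᵢ) / Σ(bᵢcᵢ/nᵢ), where nᵢ is the stratum total.
Stratum 1 (≤ High school): n = 442; a·d/n = 178·67/442 = 26.9819; b·c/n = 188·9/442 = 3.8281
Stratum 2 (Some college): n = 634; a·d/n = 165·175/634 = 45.5442; b·c/n = 245·49/634 = 18.9353
Stratum 3 (≥ Bachelor's): n = 607; a·d/n = 154·208/607 = 52.7710; b·c/n = 218·27/607 = 9.6969
OR_MH = (26.9819 + 45.5442 + 52.7710) / (3.8281 + 18.9353 + 9.6969) = 125.2971 / 32.4603 = 3.86001

3.86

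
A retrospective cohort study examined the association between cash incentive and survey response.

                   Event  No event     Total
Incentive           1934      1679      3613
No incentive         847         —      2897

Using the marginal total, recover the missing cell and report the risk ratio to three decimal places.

The missing cell is in the unexposed row: 2897 − 847 = 2050.
So a = 1934, b = 1679, c = 847, d = 2050.
RR = [a/(a+b)] / [c/(c+d)] = (1934/3613) / (847/2897) = 0.53529/0.29237 = 1.83085

1.831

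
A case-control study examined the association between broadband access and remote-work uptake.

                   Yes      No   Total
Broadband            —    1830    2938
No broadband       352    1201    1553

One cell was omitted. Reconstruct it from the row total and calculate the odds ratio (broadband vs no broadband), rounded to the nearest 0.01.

The missing cell is in the exposed row: 2938 − 1830 = 1108.
So a = 1108, b = 1830, c = 352, d = 1201.
OR = (a·d)/(b·c) = (1108 × 1201) / (1830 × 352) = 1330708 / 644160 = 2.06580

2.07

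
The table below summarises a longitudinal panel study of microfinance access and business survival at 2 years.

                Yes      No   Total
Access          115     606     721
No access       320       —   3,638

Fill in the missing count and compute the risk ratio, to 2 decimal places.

1.81

The missing cell is in the unexposed row: 3638 − 320 = 3318.
So a = 115, b = 606, c = 320, d = 3318.
RR = [a/(a+b)] / [c/(c+d)] = (115/721) / (320/3638) = 0.15950/0.08796 = 1.81332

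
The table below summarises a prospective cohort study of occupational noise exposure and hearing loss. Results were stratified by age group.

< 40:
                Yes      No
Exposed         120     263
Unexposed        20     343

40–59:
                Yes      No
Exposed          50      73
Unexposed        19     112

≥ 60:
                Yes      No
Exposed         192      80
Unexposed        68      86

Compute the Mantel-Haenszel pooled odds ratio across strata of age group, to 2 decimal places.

OR_MH = Σ(aᵢdᵢ/nᵢ) / Σ(bᵢcᵢ/nᵢ), where nᵢ is the stratum total.
Stratum 1 (< 40): n = 746; a·d/n = 120·343/746 = 55.1743; b·c/n = 263·20/746 = 7.0509
Stratum 2 (40–59): n = 254; a·d/n = 50·112/254 = 22.0472; b·c/n = 73·19/254 = 5.4606
Stratum 3 (≥ 60): n = 426; a·d/n = 192·86/426 = 38.7606; b·c/n = 80·68/426 = 12.7700
OR_MH = (55.1743 + 22.0472 + 38.7606) / (7.0509 + 5.4606 + 12.7700) = 115.9821 / 25.2815 = 4.58762

4.59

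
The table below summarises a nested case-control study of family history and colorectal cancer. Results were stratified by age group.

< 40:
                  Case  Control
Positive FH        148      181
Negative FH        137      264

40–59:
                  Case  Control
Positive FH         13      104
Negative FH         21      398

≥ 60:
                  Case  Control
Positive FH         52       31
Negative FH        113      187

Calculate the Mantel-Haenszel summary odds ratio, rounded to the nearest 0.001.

1.877

OR_MH = Σ(aᵢdᵢ/nᵢ) / Σ(bᵢcᵢ/nᵢ), where nᵢ is the stratum total.
Stratum 1 (< 40): n = 730; a·d/n = 148·264/730 = 53.5233; b·c/n = 181·137/730 = 33.9685
Stratum 2 (40–59): n = 536; a·d/n = 13·398/536 = 9.6530; b·c/n = 104·21/536 = 4.0746
Stratum 3 (≥ 60): n = 383; a·d/n = 52·187/383 = 25.3890; b·c/n = 31·113/383 = 9.1462
OR_MH = (53.5233 + 9.6530 + 25.3890) / (33.9685 + 4.0746 + 9.1462) = 88.5653 / 47.1893 = 1.87681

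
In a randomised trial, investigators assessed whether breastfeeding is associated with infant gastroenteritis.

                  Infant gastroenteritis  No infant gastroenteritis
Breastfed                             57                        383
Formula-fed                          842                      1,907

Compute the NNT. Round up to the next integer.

6

Risk in treated group = 57/440 = 0.12955; risk in control = 842/2749 = 0.30629.
Absolute risk reduction = 0.30629 − 0.12955 = 0.17675
NNT = 1 / ARR = 1 / 0.17675 = 5.658 → round up → 6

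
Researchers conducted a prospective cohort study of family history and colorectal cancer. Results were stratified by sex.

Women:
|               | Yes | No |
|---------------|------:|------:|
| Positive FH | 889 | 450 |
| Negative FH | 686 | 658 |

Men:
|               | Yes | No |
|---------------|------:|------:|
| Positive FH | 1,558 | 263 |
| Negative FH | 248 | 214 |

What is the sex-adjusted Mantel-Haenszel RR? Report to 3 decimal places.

1.408

RR_MH = Σ(aᵢ·n₀ᵢ/nᵢ) / Σ(cᵢ·n₁ᵢ/nᵢ), with n₁ᵢ = aᵢ+bᵢ (exposed), n₀ᵢ = cᵢ+dᵢ (unexposed), nᵢ = n₁ᵢ+n₀ᵢ.
Stratum 1 (Women): n₁ = 1339, n₀ = 1344, n = 2683; a·n₀/n = 889·1344/2683 = 445.3284; c·n₁/n = 686·1339/2683 = 342.3608
Stratum 2 (Men): n₁ = 1821, n₀ = 462, n = 2283; a·n₀/n = 1558·462/2283 = 315.2852; c·n₁/n = 248·1821/2283 = 197.8134
RR_MH = (445.3284 + 315.2852) / (342.3608 + 197.8134) = 760.6135 / 540.1742 = 1.40809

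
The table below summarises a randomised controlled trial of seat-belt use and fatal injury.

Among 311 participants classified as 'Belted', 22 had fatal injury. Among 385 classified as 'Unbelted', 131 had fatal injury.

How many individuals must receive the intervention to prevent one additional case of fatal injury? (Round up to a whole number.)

Risk in treated group = 22/311 = 0.07074; risk in control = 131/385 = 0.34026.
Absolute risk reduction = 0.34026 − 0.07074 = 0.26952
NNT = 1 / ARR = 1 / 0.26952 = 3.710 → round up → 4

4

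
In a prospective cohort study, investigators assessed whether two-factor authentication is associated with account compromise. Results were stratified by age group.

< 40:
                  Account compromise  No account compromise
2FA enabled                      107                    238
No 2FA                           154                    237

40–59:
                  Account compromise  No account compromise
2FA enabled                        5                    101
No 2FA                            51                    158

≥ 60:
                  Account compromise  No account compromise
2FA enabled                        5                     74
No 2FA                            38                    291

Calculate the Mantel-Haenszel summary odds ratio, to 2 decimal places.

OR_MH = Σ(aᵢdᵢ/nᵢ) / Σ(bᵢcᵢ/nᵢ), where nᵢ is the stratum total.
Stratum 1 (< 40): n = 736; a·d/n = 107·237/736 = 34.4552; b·c/n = 238·154/736 = 49.7989
Stratum 2 (40–59): n = 315; a·d/n = 5·158/315 = 2.5079; b·c/n = 101·51/315 = 16.3524
Stratum 3 (≥ 60): n = 408; a·d/n = 5·291/408 = 3.5662; b·c/n = 74·38/408 = 6.8922
OR_MH = (34.4552 + 2.5079 + 3.5662) / (49.7989 + 16.3524 + 6.8922) = 40.5293 / 73.0435 = 0.55487

0.55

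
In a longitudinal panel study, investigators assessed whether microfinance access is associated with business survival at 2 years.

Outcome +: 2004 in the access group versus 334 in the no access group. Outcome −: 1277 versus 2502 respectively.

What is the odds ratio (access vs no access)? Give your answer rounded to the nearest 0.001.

11.756

From the description: a = 2004, b = 1277, c = 334, d = 2502.
OR = (a·d)/(b·c) = (2004 × 2502) / (1277 × 334) = 5014008 / 426518 = 11.75568
The odds of business survival at 2 years are about 11.76 times as high in the access group.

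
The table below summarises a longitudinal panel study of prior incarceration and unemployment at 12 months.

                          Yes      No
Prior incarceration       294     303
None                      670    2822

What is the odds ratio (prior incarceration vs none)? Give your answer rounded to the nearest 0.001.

Cells: a = 294, b = 303, c = 670, d = 2822.
OR = (a·d)/(b·c) = (294 × 2822) / (303 × 670) = 829668 / 203010 = 4.08683
The odds of unemployment at 12 months are about 4.09 times as high in the prior incarceration group.

4.087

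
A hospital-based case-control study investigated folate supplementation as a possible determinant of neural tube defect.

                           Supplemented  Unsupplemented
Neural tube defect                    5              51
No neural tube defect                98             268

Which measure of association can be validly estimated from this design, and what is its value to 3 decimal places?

Reading the table with exposure as columns: a = 5 (Supplemented, case), b = 98 (Supplemented, non-case), c = 51 (Unsupplemented, case), d = 268.
This is a hospital-based case-control study: participants were sampled on outcome status, so risks in the source population cannot be estimated directly — relative risk is not valid here. The odds ratio is the appropriate measure.
OR = (a·d)/(b·c) = (5 × 268) / (98 × 51) = 1340 / 4998 = 0.26811

0.268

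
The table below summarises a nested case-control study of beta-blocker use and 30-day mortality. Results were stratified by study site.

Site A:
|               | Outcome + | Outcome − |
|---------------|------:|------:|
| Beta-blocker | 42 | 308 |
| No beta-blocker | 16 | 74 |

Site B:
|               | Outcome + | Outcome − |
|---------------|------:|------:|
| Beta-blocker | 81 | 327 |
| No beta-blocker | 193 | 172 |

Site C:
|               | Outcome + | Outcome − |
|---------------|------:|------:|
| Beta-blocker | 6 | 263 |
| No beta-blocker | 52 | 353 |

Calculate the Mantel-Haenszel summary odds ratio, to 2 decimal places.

0.25

OR_MH = Σ(aᵢdᵢ/nᵢ) / Σ(bᵢcᵢ/nᵢ), where nᵢ is the stratum total.
Stratum 1 (Site A): n = 440; a·d/n = 42·74/440 = 7.0636; b·c/n = 308·16/440 = 11.2000
Stratum 2 (Site B): n = 773; a·d/n = 81·172/773 = 18.0233; b·c/n = 327·193/773 = 81.6442
Stratum 3 (Site C): n = 674; a·d/n = 6·353/674 = 3.1424; b·c/n = 263·52/674 = 20.2908
OR_MH = (7.0636 + 18.0233 + 3.1424) / (11.2000 + 81.6442 + 20.2908) = 28.2294 / 113.1350 = 0.24952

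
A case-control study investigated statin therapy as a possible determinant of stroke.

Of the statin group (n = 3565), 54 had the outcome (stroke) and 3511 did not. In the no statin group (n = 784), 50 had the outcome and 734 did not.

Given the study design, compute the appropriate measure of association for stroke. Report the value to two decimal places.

From the description: a = 54, b = 3511, c = 50, d = 734.
This is a case-control study: participants were sampled on outcome status, so risks in the source population cannot be estimated directly — relative risk is not valid here. The odds ratio is the appropriate measure.
OR = (a·d)/(b·c) = (54 × 734) / (3511 × 50) = 39636 / 175550 = 0.22578

0.23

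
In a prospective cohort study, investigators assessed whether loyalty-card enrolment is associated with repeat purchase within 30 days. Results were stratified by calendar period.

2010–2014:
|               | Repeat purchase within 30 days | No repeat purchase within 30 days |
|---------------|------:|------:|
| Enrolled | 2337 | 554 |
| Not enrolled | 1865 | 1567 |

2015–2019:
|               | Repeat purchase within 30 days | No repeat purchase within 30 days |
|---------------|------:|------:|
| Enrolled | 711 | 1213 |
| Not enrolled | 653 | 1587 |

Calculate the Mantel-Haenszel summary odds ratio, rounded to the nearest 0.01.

OR_MH = Σ(aᵢdᵢ/nᵢ) / Σ(bᵢcᵢ/nᵢ), where nᵢ is the stratum total.
Stratum 1 (2010–2014): n = 6323; a·d/n = 2337·1567/6323 = 579.1680; b·c/n = 554·1865/6323 = 163.4050
Stratum 2 (2015–2019): n = 4164; a·d/n = 711·1587/4164 = 270.9791; b·c/n = 1213·653/4164 = 190.2231
OR_MH = (579.1680 + 270.9791) / (163.4050 + 190.2231) = 850.1471 / 353.6281 = 2.40407

2.40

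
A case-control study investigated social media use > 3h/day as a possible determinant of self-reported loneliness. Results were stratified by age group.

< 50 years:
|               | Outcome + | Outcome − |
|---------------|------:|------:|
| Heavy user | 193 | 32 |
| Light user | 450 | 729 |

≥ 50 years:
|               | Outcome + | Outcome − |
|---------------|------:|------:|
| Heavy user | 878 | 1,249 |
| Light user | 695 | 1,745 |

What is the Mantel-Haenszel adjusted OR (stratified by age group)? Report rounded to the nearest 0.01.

OR_MH = Σ(aᵢdᵢ/nᵢ) / Σ(bᵢcᵢ/nᵢ), where nᵢ is the stratum total.
Stratum 1 (< 50 years): n = 1404; a·d/n = 193·729/1404 = 100.2115; b·c/n = 32·450/1404 = 10.2564
Stratum 2 (≥ 50 years): n = 4567; a·d/n = 878·1745/4567 = 335.4741; b·c/n = 1249·695/4567 = 190.0712
OR_MH = (100.2115 + 335.4741) / (10.2564 + 190.0712) = 435.6856 / 200.3276 = 2.17487

2.17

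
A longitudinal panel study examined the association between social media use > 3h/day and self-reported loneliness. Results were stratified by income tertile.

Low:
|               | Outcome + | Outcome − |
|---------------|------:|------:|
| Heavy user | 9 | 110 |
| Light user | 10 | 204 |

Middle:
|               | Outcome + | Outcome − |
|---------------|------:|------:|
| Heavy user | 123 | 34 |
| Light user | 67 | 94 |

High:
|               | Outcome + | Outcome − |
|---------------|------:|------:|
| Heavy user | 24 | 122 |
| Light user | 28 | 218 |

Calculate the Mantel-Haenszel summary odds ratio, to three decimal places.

2.879

OR_MH = Σ(aᵢdᵢ/nᵢ) / Σ(bᵢcᵢ/nᵢ), where nᵢ is the stratum total.
Stratum 1 (Low): n = 333; a·d/n = 9·204/333 = 5.5135; b·c/n = 110·10/333 = 3.3033
Stratum 2 (Middle): n = 318; a·d/n = 123·94/318 = 36.3585; b·c/n = 34·67/318 = 7.1635
Stratum 3 (High): n = 392; a·d/n = 24·218/392 = 13.3469; b·c/n = 122·28/392 = 8.7143
OR_MH = (5.5135 + 36.3585 + 13.3469) / (3.3033 + 7.1635 + 8.7143) = 55.2189 / 19.1811 = 2.87882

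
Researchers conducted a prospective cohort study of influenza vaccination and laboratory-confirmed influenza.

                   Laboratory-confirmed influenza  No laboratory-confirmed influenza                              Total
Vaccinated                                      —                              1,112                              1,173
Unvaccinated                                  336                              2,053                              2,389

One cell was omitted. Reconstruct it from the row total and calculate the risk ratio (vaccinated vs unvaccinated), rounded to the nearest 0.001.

0.370

The missing cell is in the exposed row: 1173 − 1112 = 61.
So a = 61, b = 1112, c = 336, d = 2053.
RR = [a/(a+b)] / [c/(c+d)] = (61/1173) / (336/2389) = 0.05200/0.14064 = 0.36975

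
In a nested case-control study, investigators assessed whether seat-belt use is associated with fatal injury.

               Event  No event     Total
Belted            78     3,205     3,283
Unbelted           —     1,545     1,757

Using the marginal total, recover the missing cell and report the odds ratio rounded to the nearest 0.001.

The missing cell is in the unexposed row: 1757 − 1545 = 212.
So a = 78, b = 3205, c = 212, d = 1545.
OR = (a·d)/(b·c) = (78 × 1545) / (3205 × 212) = 120510 / 679460 = 0.17736

0.177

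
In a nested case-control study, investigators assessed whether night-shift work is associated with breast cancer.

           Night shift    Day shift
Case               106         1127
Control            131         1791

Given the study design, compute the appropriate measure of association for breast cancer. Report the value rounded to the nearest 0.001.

1.286

Reading the table with exposure as columns: a = 106 (Night shift, case), b = 131 (Night shift, non-case), c = 1127 (Day shift, case), d = 1791.
This is a nested case-control study: participants were sampled on outcome status, so risks in the source population cannot be estimated directly — relative risk is not valid here. The odds ratio is the appropriate measure.
OR = (a·d)/(b·c) = (106 × 1791) / (131 × 1127) = 189846 / 147637 = 1.28590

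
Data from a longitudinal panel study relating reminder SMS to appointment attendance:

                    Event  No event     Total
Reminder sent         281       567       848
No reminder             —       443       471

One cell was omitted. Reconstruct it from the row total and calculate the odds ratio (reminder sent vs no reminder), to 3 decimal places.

The missing cell is in the unexposed row: 471 − 443 = 28.
So a = 281, b = 567, c = 28, d = 443.
OR = (a·d)/(b·c) = (281 × 443) / (567 × 28) = 124483 / 15876 = 7.84095

7.841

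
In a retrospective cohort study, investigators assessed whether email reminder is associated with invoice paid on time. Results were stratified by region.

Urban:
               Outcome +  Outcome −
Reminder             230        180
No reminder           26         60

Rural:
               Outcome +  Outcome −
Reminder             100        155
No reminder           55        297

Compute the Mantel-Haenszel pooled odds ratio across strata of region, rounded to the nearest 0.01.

3.27

OR_MH = Σ(aᵢdᵢ/nᵢ) / Σ(bᵢcᵢ/nᵢ), where nᵢ is the stratum total.
Stratum 1 (Urban): n = 496; a·d/n = 230·60/496 = 27.8226; b·c/n = 180·26/496 = 9.4355
Stratum 2 (Rural): n = 607; a·d/n = 100·297/607 = 48.9292; b·c/n = 155·55/607 = 14.0445
OR_MH = (27.8226 + 48.9292) / (9.4355 + 14.0445) = 76.7517 / 23.4800 = 3.26882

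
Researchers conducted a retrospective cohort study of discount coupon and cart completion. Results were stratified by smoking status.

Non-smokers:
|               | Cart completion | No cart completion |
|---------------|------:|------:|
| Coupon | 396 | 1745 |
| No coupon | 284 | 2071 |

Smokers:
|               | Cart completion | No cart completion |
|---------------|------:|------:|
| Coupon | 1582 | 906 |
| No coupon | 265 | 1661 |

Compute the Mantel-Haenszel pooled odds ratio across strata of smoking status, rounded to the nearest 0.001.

4.724

OR_MH = Σ(aᵢdᵢ/nᵢ) / Σ(bᵢcᵢ/nᵢ), where nᵢ is the stratum total.
Stratum 1 (Non-smokers): n = 4496; a·d/n = 396·2071/4496 = 182.4101; b·c/n = 1745·284/4496 = 110.2269
Stratum 2 (Smokers): n = 4414; a·d/n = 1582·1661/4414 = 595.3108; b·c/n = 906·265/4414 = 54.3928
OR_MH = (182.4101 + 595.3108) / (110.2269 + 54.3928) = 777.7210 / 164.6197 = 4.72435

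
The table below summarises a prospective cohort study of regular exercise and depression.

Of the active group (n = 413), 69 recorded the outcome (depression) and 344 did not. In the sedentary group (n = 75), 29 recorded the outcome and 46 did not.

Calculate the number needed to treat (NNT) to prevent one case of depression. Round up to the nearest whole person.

Risk in treated group = 69/413 = 0.16707; risk in control = 29/75 = 0.38667.
Absolute risk reduction = 0.38667 − 0.16707 = 0.21960
NNT = 1 / ARR = 1 / 0.21960 = 4.554 → round up → 5

5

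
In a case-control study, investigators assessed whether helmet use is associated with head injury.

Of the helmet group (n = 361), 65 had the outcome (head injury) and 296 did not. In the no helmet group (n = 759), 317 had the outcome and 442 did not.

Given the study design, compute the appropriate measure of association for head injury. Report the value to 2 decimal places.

0.31

From the description: a = 65, b = 296, c = 317, d = 442.
This is a case-control study: participants were sampled on outcome status, so risks in the source population cannot be estimated directly — relative risk is not valid here. The odds ratio is the appropriate measure.
OR = (a·d)/(b·c) = (65 × 442) / (296 × 317) = 28730 / 93832 = 0.30619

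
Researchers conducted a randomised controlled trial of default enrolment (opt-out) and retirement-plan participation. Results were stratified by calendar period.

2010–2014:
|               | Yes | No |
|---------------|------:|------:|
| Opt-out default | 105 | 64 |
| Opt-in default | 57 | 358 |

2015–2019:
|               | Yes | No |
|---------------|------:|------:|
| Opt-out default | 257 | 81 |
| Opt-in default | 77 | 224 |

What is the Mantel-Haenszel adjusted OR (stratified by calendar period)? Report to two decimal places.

OR_MH = Σ(aᵢdᵢ/nᵢ) / Σ(bᵢcᵢ/nᵢ), where nᵢ is the stratum total.
Stratum 1 (2010–2014): n = 584; a·d/n = 105·358/584 = 64.3664; b·c/n = 64·57/584 = 6.2466
Stratum 2 (2015–2019): n = 639; a·d/n = 257·224/639 = 90.0908; b·c/n = 81·77/639 = 9.7606
OR_MH = (64.3664 + 90.0908) / (6.2466 + 9.7606) = 154.4572 / 16.0071 = 9.64927

9.65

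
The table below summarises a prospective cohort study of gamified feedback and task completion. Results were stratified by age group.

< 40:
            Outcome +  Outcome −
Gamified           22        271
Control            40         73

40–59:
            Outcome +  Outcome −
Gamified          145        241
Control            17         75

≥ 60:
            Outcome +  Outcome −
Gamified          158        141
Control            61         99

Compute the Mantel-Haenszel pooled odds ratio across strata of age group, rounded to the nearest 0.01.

OR_MH = Σ(aᵢdᵢ/nᵢ) / Σ(bᵢcᵢ/nᵢ), where nᵢ is the stratum total.
Stratum 1 (< 40): n = 406; a·d/n = 22·73/406 = 3.9557; b·c/n = 271·40/406 = 26.6995
Stratum 2 (40–59): n = 478; a·d/n = 145·75/478 = 22.7510; b·c/n = 241·17/478 = 8.5711
Stratum 3 (≥ 60): n = 459; a·d/n = 158·99/459 = 34.0784; b·c/n = 141·61/459 = 18.7386
OR_MH = (3.9557 + 22.7510 + 34.0784) / (26.6995 + 8.5711 + 18.7386) = 60.7851 / 54.0092 = 1.12546

1.13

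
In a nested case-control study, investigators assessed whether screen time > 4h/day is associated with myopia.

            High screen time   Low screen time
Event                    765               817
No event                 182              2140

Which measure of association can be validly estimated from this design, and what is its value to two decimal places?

11.01

Reading the table with exposure as columns: a = 765 (High screen time, case), b = 182 (High screen time, non-case), c = 817 (Low screen time, case), d = 2140.
This is a nested case-control study: participants were sampled on outcome status, so risks in the source population cannot be estimated directly — relative risk is not valid here. The odds ratio is the appropriate measure.
OR = (a·d)/(b·c) = (765 × 2140) / (182 × 817) = 1637100 / 148694 = 11.00986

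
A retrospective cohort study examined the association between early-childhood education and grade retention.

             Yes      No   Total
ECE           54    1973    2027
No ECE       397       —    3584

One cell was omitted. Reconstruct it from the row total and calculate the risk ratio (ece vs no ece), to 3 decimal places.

The missing cell is in the unexposed row: 3584 − 397 = 3187.
So a = 54, b = 1973, c = 397, d = 3187.
RR = [a/(a+b)] / [c/(c+d)] = (54/2027) / (397/3584) = 0.02664/0.11077 = 0.24050

0.241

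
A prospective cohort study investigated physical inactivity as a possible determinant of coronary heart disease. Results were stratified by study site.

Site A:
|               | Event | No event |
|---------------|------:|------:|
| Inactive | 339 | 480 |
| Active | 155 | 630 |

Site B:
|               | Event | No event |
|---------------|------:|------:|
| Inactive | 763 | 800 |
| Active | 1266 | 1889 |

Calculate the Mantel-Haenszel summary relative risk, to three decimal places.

1.356

RR_MH = Σ(aᵢ·n₀ᵢ/nᵢ) / Σ(cᵢ·n₁ᵢ/nᵢ), with n₁ᵢ = aᵢ+bᵢ (exposed), n₀ᵢ = cᵢ+dᵢ (unexposed), nᵢ = n₁ᵢ+n₀ᵢ.
Stratum 1 (Site A): n₁ = 819, n₀ = 785, n = 1604; a·n₀/n = 339·785/1604 = 165.9071; c·n₁/n = 155·819/1604 = 79.1428
Stratum 2 (Site B): n₁ = 1563, n₀ = 3155, n = 4718; a·n₀/n = 763·3155/4718 = 510.2300; c·n₁/n = 1266·1563/4718 = 419.4061
RR_MH = (165.9071 + 510.2300) / (79.1428 + 419.4061) = 676.1371 / 498.5489 = 1.35621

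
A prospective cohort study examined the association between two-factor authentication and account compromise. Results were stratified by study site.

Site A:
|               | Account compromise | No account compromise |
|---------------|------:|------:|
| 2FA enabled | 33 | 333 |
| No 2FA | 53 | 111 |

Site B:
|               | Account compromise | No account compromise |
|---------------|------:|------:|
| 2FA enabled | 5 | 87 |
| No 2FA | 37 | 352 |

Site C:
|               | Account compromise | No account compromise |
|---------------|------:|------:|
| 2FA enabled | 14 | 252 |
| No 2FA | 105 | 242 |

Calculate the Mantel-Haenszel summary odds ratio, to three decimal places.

0.194

OR_MH = Σ(aᵢdᵢ/nᵢ) / Σ(bᵢcᵢ/nᵢ), where nᵢ is the stratum total.
Stratum 1 (Site A): n = 530; a·d/n = 33·111/530 = 6.9113; b·c/n = 333·53/530 = 33.3000
Stratum 2 (Site B): n = 481; a·d/n = 5·352/481 = 3.6590; b·c/n = 87·37/481 = 6.6923
Stratum 3 (Site C): n = 613; a·d/n = 14·242/613 = 5.5269; b·c/n = 252·105/613 = 43.1648
OR_MH = (6.9113 + 3.6590 + 5.5269) / (33.3000 + 6.6923 + 43.1648) = 16.0973 / 83.1571 = 0.19358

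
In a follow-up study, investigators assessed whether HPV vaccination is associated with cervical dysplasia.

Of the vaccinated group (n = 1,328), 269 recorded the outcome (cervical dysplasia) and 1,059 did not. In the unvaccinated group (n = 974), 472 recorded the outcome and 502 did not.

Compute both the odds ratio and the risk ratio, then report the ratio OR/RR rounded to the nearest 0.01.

From the description: a = 269, b = 1059, c = 472, d = 502.
OR = (269·502)/(1059·472) = 135038/499848 = 0.27016
Risk in exposed = 269/1328 = 0.20256; risk in unexposed = 472/974 = 0.48460; RR = 0.41800
OR/RR = 0.27016 / 0.41800 = 0.64632
The outcome is not rare, so the OR lies further from 1 than the RR.

0.65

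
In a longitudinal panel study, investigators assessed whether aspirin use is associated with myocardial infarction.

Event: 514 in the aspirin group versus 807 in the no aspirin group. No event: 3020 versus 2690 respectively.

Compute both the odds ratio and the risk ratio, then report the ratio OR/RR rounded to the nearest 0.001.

From the description: a = 514, b = 3020, c = 807, d = 2690.
OR = (514·2690)/(3020·807) = 1382660/2437140 = 0.56733
Risk in exposed = 514/3534 = 0.14544; risk in unexposed = 807/3497 = 0.23077; RR = 0.63026
OR/RR = 0.56733 / 0.63026 = 0.90015
The outcome is not rare, so the OR lies further from 1 than the RR.

0.900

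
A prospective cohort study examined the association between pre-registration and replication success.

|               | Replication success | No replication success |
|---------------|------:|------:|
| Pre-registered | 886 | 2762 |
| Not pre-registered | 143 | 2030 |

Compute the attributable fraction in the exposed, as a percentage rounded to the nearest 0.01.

Cells: a = 886, b = 2762, c = 143, d = 2030.
Risk in exposed = 886/3648 = 0.24287; risk in unexposed = 143/2173 = 0.06581.
RR = 0.24287/0.06581 = 3.69065
AR% = (RR − 1)/RR × 100 = (3.69065 − 1)/3.69065 × 100 = 72.9045%

72.90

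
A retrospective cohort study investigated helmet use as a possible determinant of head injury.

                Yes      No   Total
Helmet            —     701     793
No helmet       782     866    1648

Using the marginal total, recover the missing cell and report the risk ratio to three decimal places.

0.244

The missing cell is in the exposed row: 793 − 701 = 92.
So a = 92, b = 701, c = 782, d = 866.
RR = [a/(a+b)] / [c/(c+d)] = (92/793) / (782/1648) = 0.11602/0.47451 = 0.24449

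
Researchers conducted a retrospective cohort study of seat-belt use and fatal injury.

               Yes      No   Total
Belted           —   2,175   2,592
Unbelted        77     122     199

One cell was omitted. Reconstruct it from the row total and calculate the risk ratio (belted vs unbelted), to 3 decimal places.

The missing cell is in the exposed row: 2592 − 2175 = 417.
So a = 417, b = 2175, c = 77, d = 122.
RR = [a/(a+b)] / [c/(c+d)] = (417/2592) / (77/199) = 0.16088/0.38693 = 0.41578

0.416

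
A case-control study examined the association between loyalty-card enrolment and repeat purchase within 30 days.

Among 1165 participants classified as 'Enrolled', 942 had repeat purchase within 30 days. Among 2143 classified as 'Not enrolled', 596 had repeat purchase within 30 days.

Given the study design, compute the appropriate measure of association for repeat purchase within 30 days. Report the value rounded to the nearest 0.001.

From the description: a = 942, b = 223, c = 596, d = 1547.
This is a case-control study: participants were sampled on outcome status, so risks in the source population cannot be estimated directly — relative risk is not valid here. The odds ratio is the appropriate measure.
OR = (a·d)/(b·c) = (942 × 1547) / (223 × 596) = 1457274 / 132908 = 10.96453

10.965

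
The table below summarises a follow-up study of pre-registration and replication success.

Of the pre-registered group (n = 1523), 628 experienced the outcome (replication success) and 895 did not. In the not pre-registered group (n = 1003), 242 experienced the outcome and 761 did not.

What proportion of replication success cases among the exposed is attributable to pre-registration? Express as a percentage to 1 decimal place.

From the description: a = 628, b = 895, c = 242, d = 761.
Risk in exposed = 628/1523 = 0.41234; risk in unexposed = 242/1003 = 0.24128.
RR = 0.41234/0.24128 = 1.70901
AR% = (RR − 1)/RR × 100 = (1.70901 − 1)/1.70901 × 100 = 41.4867%

41.5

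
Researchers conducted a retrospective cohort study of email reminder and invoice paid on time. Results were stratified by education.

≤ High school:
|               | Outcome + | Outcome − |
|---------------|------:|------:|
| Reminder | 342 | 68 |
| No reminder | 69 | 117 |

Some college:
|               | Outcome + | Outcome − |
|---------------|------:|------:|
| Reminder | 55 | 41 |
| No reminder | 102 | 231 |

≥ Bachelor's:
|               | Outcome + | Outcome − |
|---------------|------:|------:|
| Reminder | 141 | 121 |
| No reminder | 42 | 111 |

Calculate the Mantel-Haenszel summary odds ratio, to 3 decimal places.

4.502

OR_MH = Σ(aᵢdᵢ/nᵢ) / Σ(bᵢcᵢ/nᵢ), where nᵢ is the stratum total.
Stratum 1 (≤ High school): n = 596; a·d/n = 342·117/596 = 67.1376; b·c/n = 68·69/596 = 7.8725
Stratum 2 (Some college): n = 429; a·d/n = 55·231/429 = 29.6154; b·c/n = 41·102/429 = 9.7483
Stratum 3 (≥ Bachelor's): n = 415; a·d/n = 141·111/415 = 37.7133; b·c/n = 121·42/415 = 12.2458
OR_MH = (67.1376 + 29.6154 + 37.7133) / (7.8725 + 9.7483 + 12.2458) = 134.4662 / 29.8665 = 4.50224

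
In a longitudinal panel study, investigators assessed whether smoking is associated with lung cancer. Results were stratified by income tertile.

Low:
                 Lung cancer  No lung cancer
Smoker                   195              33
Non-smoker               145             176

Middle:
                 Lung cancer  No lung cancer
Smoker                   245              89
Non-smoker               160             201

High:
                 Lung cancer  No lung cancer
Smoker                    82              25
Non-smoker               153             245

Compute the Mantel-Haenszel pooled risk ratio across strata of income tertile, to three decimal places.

1.804

RR_MH = Σ(aᵢ·n₀ᵢ/nᵢ) / Σ(cᵢ·n₁ᵢ/nᵢ), with n₁ᵢ = aᵢ+bᵢ (exposed), n₀ᵢ = cᵢ+dᵢ (unexposed), nᵢ = n₁ᵢ+n₀ᵢ.
Stratum 1 (Low): n₁ = 228, n₀ = 321, n = 549; a·n₀/n = 195·321/549 = 114.0164; c·n₁/n = 145·228/549 = 60.2186
Stratum 2 (Middle): n₁ = 334, n₀ = 361, n = 695; a·n₀/n = 245·361/695 = 127.2590; c·n₁/n = 160·334/695 = 76.8921
Stratum 3 (High): n₁ = 107, n₀ = 398, n = 505; a·n₀/n = 82·398/505 = 64.6257; c·n₁/n = 153·107/505 = 32.4178
RR_MH = (114.0164 + 127.2590 + 64.6257) / (60.2186 + 76.8921 + 32.4178) = 305.9011 / 169.5285 = 1.80442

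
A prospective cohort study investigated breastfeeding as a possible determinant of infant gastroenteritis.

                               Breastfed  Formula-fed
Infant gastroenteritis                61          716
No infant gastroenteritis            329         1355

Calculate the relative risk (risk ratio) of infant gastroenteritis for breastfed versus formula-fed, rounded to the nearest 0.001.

Reading the table with exposure as columns: a = 61 (Breastfed, case), b = 329 (Breastfed, non-case), c = 716 (Formula-fed, case), d = 1355.
Risk in exposed = 61/390 = 0.15641; risk in unexposed = 716/2071 = 0.34573.
RR = 0.15641 / 0.34573 = 0.45241
The risk is 55% lower among the exposed than among the unexposed.

0.452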